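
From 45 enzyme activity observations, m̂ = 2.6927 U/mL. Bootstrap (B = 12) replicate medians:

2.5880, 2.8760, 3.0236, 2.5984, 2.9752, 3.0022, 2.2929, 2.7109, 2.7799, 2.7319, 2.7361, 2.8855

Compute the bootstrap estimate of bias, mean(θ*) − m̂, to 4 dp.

bias = +0.0740

mean(θ*) = (2.5880 + 2.8760 + 3.0236 + 2.5984 + 2.9752 + 3.0022 + 2.2929 + 2.7109 + 2.7799 + 2.7319 + 2.7361 + 2.8855) / 12 = 2.76672
bias = 2.76672 − 2.6927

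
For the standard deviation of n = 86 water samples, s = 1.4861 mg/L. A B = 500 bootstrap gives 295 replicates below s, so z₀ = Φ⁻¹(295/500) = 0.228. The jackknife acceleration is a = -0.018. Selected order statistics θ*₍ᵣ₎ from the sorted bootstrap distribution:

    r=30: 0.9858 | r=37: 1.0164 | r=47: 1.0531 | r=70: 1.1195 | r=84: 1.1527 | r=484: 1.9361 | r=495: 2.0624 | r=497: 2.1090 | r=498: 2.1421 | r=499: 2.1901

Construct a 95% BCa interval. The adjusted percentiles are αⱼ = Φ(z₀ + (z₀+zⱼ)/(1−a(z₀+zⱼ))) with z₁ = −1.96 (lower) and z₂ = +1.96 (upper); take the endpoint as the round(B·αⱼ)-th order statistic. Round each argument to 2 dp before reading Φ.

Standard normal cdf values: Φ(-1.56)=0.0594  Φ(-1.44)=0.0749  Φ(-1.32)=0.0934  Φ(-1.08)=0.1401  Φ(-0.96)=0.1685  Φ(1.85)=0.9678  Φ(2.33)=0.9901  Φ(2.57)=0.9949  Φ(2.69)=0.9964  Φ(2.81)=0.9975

(0.9858, 2.0624)

Lower: z₀ + z₁ = 0.228 + (-1.960) = -1.732; 1 − a(z₀+z₁) = 1 − (-0.018)(-1.732) = 0.9688; argument = 0.228 + (-1.732)/0.9688 = -1.5597 → -1.56.
α₁ = Φ(-1.56) = 0.0594; rank = round(500 × 0.0594) = 30; θ*₍30₎ = 0.9858.
Upper: z₀ + z₂ = 2.188; 1 − a(z₀+z₂) = 1.0394; argument = 2.3331 → 2.33; α₂ = 0.9901; rank = 495; θ*₍495₎ = 2.0624.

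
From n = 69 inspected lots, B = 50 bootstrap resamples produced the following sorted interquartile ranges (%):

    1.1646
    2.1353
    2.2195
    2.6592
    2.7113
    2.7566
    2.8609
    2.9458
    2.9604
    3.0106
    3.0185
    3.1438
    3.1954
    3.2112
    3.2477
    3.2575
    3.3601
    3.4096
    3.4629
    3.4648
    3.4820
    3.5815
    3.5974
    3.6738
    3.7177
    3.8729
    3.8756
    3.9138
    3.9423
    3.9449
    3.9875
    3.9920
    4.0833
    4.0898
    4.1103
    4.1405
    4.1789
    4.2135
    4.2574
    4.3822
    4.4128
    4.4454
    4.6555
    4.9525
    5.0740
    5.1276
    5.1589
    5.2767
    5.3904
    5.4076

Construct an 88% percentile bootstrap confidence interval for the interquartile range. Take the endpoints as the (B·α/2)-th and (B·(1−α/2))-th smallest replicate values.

α = 0.12; lower rank = 50 × 0.060 = 3; upper rank = 50 × 0.940 = 47.
The 3rd smallest replicate is 2.2195; the 47th is 5.1589.

(2.2195, 5.1589)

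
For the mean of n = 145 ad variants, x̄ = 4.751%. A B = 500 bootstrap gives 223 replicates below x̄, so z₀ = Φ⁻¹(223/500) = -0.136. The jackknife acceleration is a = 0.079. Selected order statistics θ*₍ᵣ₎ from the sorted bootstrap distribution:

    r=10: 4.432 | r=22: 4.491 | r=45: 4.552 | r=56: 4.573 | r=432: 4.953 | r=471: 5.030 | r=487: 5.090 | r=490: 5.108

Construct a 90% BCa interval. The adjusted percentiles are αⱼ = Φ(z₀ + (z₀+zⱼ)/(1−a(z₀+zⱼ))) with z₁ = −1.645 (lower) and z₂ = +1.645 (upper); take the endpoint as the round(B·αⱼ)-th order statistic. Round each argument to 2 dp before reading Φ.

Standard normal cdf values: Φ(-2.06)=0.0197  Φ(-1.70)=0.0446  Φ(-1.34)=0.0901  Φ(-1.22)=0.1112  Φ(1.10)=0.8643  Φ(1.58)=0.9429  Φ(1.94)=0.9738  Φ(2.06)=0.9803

Lower: z₀ + z₁ = -0.136 + (-1.645) = -1.781; 1 − a(z₀+z₁) = 1 − (0.079)(-1.781) = 1.1407; argument = -0.136 + (-1.781)/1.1407 = -1.6973 → -1.70.
α₁ = Φ(-1.70) = 0.0446; rank = round(500 × 0.0446) = 22; θ*₍22₎ = 4.491.
Upper: z₀ + z₂ = 1.509; 1 − a(z₀+z₂) = 0.8808; argument = 1.5772 → 1.58; α₂ = 0.9429; rank = 471; θ*₍471₎ = 5.030.

(4.491, 5.030)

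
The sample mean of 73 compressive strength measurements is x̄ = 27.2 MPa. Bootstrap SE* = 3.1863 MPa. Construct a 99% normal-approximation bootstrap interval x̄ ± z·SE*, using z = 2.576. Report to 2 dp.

Margin = 2.576 × 3.1863 = 8.208
Interval: 27.2 ± 8.208

(18.99, 35.41)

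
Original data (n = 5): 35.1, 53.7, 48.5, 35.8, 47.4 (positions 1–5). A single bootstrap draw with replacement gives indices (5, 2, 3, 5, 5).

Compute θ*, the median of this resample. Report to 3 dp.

Resample values: 47.4, 53.7, 48.5, 47.4, 47.4.
Sorted: 47.4, 47.4, 47.4, 48.5, 53.7
Median = middle value = 47.400

θ* = 47.400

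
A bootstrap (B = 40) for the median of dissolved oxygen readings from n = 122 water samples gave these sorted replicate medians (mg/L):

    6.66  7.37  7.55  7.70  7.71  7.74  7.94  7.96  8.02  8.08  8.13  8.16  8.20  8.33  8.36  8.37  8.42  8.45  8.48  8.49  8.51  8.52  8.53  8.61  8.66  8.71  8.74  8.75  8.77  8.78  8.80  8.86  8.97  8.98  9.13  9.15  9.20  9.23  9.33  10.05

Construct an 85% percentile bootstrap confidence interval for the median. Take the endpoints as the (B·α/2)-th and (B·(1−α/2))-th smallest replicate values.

α = 0.15; lower rank = 40 × 0.075 = 3; upper rank = 40 × 0.925 = 37.
The 3rd smallest replicate is 7.55; the 37th is 9.20.

(7.55, 9.20)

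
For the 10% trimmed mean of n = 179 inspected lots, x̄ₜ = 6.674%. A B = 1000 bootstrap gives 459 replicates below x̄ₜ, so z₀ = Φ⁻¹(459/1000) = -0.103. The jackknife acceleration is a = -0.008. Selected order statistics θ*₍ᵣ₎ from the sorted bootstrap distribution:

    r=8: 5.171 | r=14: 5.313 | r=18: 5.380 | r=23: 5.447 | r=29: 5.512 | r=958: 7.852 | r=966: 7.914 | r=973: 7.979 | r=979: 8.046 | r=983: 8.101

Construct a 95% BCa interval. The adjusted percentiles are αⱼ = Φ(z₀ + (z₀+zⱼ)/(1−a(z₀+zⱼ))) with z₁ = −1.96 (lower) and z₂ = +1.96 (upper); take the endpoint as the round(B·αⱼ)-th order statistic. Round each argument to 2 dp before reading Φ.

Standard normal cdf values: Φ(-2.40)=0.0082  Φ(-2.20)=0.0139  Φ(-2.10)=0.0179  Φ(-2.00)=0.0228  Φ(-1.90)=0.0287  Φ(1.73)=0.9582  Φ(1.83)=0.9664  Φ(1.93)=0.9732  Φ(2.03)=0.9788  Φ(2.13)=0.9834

Lower: z₀ + z₁ = -0.103 + (-1.960) = -2.063; 1 − a(z₀+z₁) = 1 − (-0.008)(-2.063) = 0.9835; argument = -0.103 + (-2.063)/0.9835 = -2.2006 → -2.20.
α₁ = Φ(-2.20) = 0.0139; rank = round(1000 × 0.0139) = 14; θ*₍14₎ = 5.313.
Upper: z₀ + z₂ = 1.857; 1 − a(z₀+z₂) = 1.0149; argument = 1.7268 → 1.73; α₂ = 0.9582; rank = 958; θ*₍958₎ = 7.852.

(5.313, 7.852)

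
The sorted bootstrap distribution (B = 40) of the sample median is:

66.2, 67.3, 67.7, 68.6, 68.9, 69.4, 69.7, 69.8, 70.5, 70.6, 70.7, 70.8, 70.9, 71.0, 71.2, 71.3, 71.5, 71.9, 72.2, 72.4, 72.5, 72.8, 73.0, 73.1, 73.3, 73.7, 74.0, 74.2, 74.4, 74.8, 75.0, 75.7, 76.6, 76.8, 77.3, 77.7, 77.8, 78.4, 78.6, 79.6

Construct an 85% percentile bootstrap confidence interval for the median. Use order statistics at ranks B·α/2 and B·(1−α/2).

α = 0.15; lower rank = 40 × 0.075 = 3; upper rank = 40 × 0.925 = 37.
The 3rd smallest replicate is 67.7; the 37th is 77.8.

(67.7, 77.8)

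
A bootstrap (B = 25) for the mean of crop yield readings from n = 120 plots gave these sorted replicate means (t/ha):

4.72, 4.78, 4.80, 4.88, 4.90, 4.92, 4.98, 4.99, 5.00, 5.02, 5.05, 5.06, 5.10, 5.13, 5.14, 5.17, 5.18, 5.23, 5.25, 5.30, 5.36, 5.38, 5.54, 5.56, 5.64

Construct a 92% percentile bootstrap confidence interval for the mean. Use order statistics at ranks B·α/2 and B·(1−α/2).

α = 0.08; lower rank = 25 × 0.040 = 1; upper rank = 25 × 0.960 = 24.
The 1st smallest replicate is 4.72; the 24th is 5.56.

(4.72, 5.56)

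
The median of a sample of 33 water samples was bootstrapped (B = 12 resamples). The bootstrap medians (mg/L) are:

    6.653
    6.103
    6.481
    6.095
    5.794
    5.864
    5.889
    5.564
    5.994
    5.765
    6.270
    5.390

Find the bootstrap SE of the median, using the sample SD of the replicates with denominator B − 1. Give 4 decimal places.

Bootstrap SE is the standard deviation of the 12 replicate medians.
Mean of replicates: (6.653 + 6.103 + 6.481 + 6.095 + 5.794 + 5.864 + 5.889 + 5.564 + 5.994 + 5.765 + 6.270 + 5.390) / 12 = 71.86200 / 12 = 5.98850
Sum of squared deviations: (+0.66450)² + (+0.11450)² + (+0.49250)² + (+0.10650)² + (−0.19450)² + (−0.12450)² + (−0.09950)² + (−0.42450)² + (+0.00550)² + (−0.22350)² + (+0.28150)² + (−0.59850)² = 1.43943
Variance = 1.43943 / 11 = 0.13086
SE* = √0.13086

SE* = 0.3617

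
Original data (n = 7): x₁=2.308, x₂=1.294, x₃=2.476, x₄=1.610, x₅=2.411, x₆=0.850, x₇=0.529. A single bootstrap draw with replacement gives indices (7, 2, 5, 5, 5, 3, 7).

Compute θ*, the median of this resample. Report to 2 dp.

θ* = 2.41

Resample values: 0.529, 1.294, 2.411, 2.411, 2.411, 2.476, 0.529.
Sorted: 0.529, 0.529, 1.294, 2.411, 2.411, 2.411, 2.476
Median = middle value = 2.41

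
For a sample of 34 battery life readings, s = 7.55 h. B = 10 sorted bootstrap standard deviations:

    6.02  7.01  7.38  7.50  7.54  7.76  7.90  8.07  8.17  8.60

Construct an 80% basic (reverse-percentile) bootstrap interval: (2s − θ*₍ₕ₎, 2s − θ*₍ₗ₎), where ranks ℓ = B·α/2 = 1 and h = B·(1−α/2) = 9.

Percentile endpoints at ranks 1 and 9: θ*₍1₎ = 6.02, θ*₍9₎ = 8.17.
Basic interval reflects these around s:
  lower = 2 × 7.55 − 8.17 = 6.93
  upper = 2 × 7.55 − 6.02 = 9.08

(6.93, 9.08)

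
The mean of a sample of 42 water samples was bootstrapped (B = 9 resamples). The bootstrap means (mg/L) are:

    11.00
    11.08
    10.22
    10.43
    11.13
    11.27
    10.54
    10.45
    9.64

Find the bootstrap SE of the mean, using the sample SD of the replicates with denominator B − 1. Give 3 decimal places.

SE* = 0.528

Bootstrap SE is the standard deviation of the 9 replicate means.
Mean of replicates: (11.00 + 11.08 + 10.22 + 10.43 + 11.13 + 11.27 + 10.54 + 10.45 + 9.64) / 9 = 95.7600 / 9 = 10.6400
Sum of squared deviations: (+0.3600)² + (+0.4400)² + (−0.4200)² + (−0.2100)² + (+0.4900)² + (+0.6300)² + (−0.1000)² + (−0.1900)² + (−1.0000)² = 2.2268
Variance = 2.2268 / 8 = 0.2783
SE* = √0.2783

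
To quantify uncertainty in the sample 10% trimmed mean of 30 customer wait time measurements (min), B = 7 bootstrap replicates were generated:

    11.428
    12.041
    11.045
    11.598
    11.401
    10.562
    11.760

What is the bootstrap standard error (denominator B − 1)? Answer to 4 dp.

Bootstrap SE is the standard deviation of the 7 replicate 10% trimmed means.
Mean of replicates: (11.428 + 12.041 + 11.045 + 11.598 + 11.401 + 10.562 + 11.760) / 7 = 79.83500 / 7 = 11.40500
Sum of squared deviations: (+0.02300)² + (+0.63600)² + (−0.36000)² + (+0.19300)² + (−0.00400)² + (−0.84300)² + (+0.35500)² = 1.40856
Variance = 1.40856 / 6 = 0.23476
SE* = √0.23476

SE* = 0.4845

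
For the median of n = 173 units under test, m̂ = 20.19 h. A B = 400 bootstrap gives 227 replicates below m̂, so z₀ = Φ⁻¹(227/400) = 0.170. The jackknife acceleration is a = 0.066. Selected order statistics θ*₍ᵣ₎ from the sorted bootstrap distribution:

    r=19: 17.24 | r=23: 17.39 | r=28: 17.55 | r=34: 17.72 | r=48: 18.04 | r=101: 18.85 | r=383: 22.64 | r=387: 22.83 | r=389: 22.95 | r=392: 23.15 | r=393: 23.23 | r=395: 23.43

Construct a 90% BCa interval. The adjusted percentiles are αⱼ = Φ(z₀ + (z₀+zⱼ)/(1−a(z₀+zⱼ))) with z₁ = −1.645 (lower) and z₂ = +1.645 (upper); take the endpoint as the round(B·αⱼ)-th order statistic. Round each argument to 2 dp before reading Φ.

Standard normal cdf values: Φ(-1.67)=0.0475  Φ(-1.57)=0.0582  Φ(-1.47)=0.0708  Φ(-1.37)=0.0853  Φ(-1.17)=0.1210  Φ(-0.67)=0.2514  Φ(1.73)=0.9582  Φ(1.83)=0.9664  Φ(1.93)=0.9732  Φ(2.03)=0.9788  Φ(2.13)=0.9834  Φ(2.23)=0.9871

(18.04, 23.43)

Lower: z₀ + z₁ = 0.170 + (-1.645) = -1.475; 1 − a(z₀+z₁) = 1 − (0.066)(-1.475) = 1.0974; argument = 0.170 + (-1.475)/1.0974 = -1.1741 → -1.17.
α₁ = Φ(-1.17) = 0.1210; rank = round(400 × 0.1210) = 48; θ*₍48₎ = 18.04.
Upper: z₀ + z₂ = 1.815; 1 − a(z₀+z₂) = 0.8802; argument = 2.2320 → 2.23; α₂ = 0.9871; rank = 395; θ*₍395₎ = 23.43.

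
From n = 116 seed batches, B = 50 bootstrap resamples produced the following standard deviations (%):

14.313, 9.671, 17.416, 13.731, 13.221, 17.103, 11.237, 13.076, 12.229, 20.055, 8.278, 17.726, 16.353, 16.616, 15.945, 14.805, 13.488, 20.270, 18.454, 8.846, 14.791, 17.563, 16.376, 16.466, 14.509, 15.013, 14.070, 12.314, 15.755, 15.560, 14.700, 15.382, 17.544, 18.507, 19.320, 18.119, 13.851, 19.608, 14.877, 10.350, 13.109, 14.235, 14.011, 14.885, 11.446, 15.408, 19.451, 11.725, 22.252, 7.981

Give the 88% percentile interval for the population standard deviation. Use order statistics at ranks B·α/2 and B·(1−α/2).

Sorted replicates: 7.981, 8.278, 8.846, 9.671, 10.350, 11.237, 11.446, 11.725, 12.229, 12.314, 13.076, 13.109, 13.221, 13.488, 13.731, 13.851, 14.011, 14.070, 14.235, 14.313, 14.509, 14.700, 14.791, 14.805, 14.877, 14.885, 15.013, 15.382, 15.408, 15.560, 15.755, 15.945, 16.353, 16.376, 16.466, 16.616, 17.103, 17.416, 17.544, 17.563, 17.726, 18.119, 18.454, 18.507, 19.320, 19.451, 19.608, 20.055, 20.270, 22.252
α = 0.12; lower rank = 50 × 0.060 = 3; upper rank = 50 × 0.940 = 47.
The 3rd smallest replicate is 8.846; the 47th is 19.608.

(8.846, 19.608)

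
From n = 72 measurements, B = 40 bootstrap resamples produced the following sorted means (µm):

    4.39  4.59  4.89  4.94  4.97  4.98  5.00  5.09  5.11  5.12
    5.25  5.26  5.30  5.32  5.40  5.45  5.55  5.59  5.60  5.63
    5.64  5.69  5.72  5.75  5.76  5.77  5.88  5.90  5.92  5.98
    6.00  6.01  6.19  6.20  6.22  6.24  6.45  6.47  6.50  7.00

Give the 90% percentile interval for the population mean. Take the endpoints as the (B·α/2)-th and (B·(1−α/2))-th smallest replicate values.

(4.59, 6.47)

α = 0.10; lower rank = 40 × 0.050 = 2; upper rank = 40 × 0.950 = 38.
The 2nd smallest replicate is 4.59; the 38th is 6.47.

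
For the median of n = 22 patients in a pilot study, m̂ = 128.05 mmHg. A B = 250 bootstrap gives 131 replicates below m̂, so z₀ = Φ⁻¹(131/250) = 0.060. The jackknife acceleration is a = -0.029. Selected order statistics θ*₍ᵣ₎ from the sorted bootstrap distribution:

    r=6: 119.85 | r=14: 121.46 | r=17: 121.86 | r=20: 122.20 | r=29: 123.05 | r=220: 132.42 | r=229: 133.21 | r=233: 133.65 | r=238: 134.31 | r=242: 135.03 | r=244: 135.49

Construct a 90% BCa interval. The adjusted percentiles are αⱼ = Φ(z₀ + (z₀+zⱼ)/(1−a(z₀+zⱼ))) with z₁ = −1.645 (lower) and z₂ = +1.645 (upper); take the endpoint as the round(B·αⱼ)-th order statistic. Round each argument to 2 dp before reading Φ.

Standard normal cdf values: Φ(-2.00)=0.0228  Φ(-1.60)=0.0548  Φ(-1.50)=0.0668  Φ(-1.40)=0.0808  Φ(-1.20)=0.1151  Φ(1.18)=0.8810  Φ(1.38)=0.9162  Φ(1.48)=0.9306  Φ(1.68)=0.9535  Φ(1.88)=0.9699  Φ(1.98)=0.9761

Lower: z₀ + z₁ = 0.060 + (-1.645) = -1.585; 1 − a(z₀+z₁) = 1 − (-0.029)(-1.585) = 0.9540; argument = 0.060 + (-1.585)/0.9540 = -1.6014 → -1.60.
α₁ = Φ(-1.60) = 0.0548; rank = round(250 × 0.0548) = 14; θ*₍14₎ = 121.46.
Upper: z₀ + z₂ = 1.705; 1 − a(z₀+z₂) = 1.0494; argument = 1.6847 → 1.68; α₂ = 0.9535; rank = 238; θ*₍238₎ = 134.31.

(121.46, 134.31)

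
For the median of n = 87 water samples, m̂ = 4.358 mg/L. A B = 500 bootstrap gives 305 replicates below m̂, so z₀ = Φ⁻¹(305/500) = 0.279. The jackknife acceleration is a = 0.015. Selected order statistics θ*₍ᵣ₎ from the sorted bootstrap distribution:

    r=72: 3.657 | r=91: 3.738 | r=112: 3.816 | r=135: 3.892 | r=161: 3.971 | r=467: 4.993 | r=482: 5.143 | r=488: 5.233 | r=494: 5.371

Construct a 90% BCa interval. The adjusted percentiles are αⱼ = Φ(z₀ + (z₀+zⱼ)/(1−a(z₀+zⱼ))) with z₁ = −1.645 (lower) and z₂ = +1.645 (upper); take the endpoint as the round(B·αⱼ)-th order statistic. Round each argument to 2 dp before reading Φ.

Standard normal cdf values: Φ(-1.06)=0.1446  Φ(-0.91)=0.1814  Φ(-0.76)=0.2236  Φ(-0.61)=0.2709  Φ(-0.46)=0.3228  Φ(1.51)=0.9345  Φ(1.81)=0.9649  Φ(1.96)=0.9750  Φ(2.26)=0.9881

(3.657, 5.371)

Lower: z₀ + z₁ = 0.279 + (-1.645) = -1.366; 1 − a(z₀+z₁) = 1 − (0.015)(-1.366) = 1.0205; argument = 0.279 + (-1.366)/1.0205 = -1.0596 → -1.06.
α₁ = Φ(-1.06) = 0.1446; rank = round(500 × 0.1446) = 72; θ*₍72₎ = 3.657.
Upper: z₀ + z₂ = 1.924; 1 − a(z₀+z₂) = 0.9711; argument = 2.2602 → 2.26; α₂ = 0.9881; rank = 494; θ*₍494₎ = 5.371.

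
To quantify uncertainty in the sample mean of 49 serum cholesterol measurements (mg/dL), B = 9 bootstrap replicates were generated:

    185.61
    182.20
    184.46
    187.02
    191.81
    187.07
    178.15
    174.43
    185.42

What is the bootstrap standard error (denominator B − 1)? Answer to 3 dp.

Bootstrap SE is the standard deviation of the 9 replicate means.
Mean of replicates: (185.61 + 182.20 + 184.46 + 187.02 + 191.81 + 187.07 + 178.15 + 174.43 + 185.42) / 9 = 1656.1700 / 9 = 184.0189
Sum of squared deviations: (+1.5911)² + (−1.8189)² + (+0.4411)² + (+3.0011)² + (+7.7911)² + (+3.0511)² + (−5.8689)² + (−9.5889)² + (+1.4011)² = 213.4057
Variance = 213.4057 / 8 = 26.6757
SE* = √26.6757

SE* = 5.165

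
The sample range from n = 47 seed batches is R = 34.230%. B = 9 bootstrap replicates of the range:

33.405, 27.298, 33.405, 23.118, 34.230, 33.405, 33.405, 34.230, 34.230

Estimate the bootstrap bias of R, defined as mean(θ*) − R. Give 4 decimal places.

bias = −2.3716

mean(θ*) = (33.405 + 27.298 + 33.405 + 23.118 + 34.230 + 33.405 + 33.405 + 34.230 + 34.230) / 9 = 31.85844
bias = 31.85844 − 34.230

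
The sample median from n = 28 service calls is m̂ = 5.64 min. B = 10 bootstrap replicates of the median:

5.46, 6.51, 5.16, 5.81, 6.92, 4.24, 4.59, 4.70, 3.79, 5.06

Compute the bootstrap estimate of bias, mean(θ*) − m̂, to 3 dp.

mean(θ*) = (5.46 + 6.51 + 5.16 + 5.81 + 6.92 + 4.24 + 4.59 + 4.70 + 3.79 + 5.06) / 10 = 5.2240
bias = 5.2240 − 5.64

bias = −0.416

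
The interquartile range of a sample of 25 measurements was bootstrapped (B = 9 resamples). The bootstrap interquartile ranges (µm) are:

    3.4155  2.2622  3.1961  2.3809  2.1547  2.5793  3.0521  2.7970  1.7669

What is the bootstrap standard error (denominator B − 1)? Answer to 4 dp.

Bootstrap SE is the standard deviation of the 9 replicate interquartile ranges.
Mean of replicates: (3.4155 + 2.2622 + 3.1961 + 2.3809 + 2.1547 + 2.5793 + 3.0521 + 2.7970 + 1.7669) / 9 = 23.60470 / 9 = 2.62274
Sum of squared deviations: (+0.79276)² + (−0.36054)² + (+0.57336)² + (−0.24184)² + (−0.46804)² + (−0.04344)² + (+0.42936)² + (+0.17426)² + (−0.85584)² = 2.31381
Variance = 2.31381 / 8 = 0.28923
SE* = √0.28923

SE* = 0.5378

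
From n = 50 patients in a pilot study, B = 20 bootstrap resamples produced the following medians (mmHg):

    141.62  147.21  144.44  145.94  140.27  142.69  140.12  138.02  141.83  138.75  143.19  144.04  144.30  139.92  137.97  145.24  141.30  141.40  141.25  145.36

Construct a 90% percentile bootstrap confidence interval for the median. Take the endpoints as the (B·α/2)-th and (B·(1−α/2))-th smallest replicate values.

Sorted replicates: 137.97, 138.02, 138.75, 139.92, 140.12, 140.27, 141.25, 141.30, 141.40, 141.62, 141.83, 142.69, 143.19, 144.04, 144.30, 144.44, 145.24, 145.36, 145.94, 147.21
α = 0.10; lower rank = 20 × 0.050 = 1; upper rank = 20 × 0.950 = 19.
The 1st smallest replicate is 137.97; the 19th is 145.94.

(137.97, 145.94)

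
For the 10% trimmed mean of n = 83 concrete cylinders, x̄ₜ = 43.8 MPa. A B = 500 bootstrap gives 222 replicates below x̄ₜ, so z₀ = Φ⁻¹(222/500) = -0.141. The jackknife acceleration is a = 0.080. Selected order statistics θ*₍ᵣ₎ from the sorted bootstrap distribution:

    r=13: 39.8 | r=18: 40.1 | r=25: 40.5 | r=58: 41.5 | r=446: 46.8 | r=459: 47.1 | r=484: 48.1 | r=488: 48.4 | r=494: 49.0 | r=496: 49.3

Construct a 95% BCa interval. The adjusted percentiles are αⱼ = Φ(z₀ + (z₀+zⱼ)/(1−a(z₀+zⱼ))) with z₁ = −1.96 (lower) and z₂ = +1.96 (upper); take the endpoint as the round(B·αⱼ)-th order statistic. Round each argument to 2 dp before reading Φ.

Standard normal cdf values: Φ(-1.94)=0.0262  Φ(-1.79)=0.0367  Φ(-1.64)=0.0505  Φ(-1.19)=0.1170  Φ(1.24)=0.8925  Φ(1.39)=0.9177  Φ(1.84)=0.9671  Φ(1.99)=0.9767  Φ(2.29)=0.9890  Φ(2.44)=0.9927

(39.8, 48.4)

Lower: z₀ + z₁ = -0.141 + (-1.960) = -2.101; 1 − a(z₀+z₁) = 1 − (0.080)(-2.101) = 1.1681; argument = -0.141 + (-2.101)/1.1681 = -1.9397 → -1.94.
α₁ = Φ(-1.94) = 0.0262; rank = round(500 × 0.0262) = 13; θ*₍13₎ = 39.8.
Upper: z₀ + z₂ = 1.819; 1 − a(z₀+z₂) = 0.8545; argument = 1.9878 → 1.99; α₂ = 0.9767; rank = 488; θ*₍488₎ = 48.4.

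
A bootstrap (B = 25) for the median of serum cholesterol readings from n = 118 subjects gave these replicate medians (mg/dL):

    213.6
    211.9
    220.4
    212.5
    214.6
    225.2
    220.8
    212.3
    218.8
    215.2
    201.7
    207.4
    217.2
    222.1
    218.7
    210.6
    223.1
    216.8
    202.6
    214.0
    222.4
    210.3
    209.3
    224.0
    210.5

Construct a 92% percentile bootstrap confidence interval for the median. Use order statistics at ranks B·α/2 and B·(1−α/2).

Sorted replicates: 201.7, 202.6, 207.4, 209.3, 210.3, 210.5, 210.6, 211.9, 212.3, 212.5, 213.6, 214.0, 214.6, 215.2, 216.8, 217.2, 218.7, 218.8, 220.4, 220.8, 222.1, 222.4, 223.1, 224.0, 225.2
α = 0.08; lower rank = 25 × 0.040 = 1; upper rank = 25 × 0.960 = 24.
The 1st smallest replicate is 201.7; the 24th is 224.0.

(201.7, 224.0)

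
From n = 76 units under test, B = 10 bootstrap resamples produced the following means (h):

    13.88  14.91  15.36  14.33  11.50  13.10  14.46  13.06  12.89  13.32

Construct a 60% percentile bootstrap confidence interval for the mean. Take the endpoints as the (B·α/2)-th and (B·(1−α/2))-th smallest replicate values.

(12.89, 14.46)

Sorted replicates: 11.50, 12.89, 13.06, 13.10, 13.32, 13.88, 14.33, 14.46, 14.91, 15.36
α = 0.40; lower rank = 10 × 0.200 = 2; upper rank = 10 × 0.800 = 8.
The 2nd smallest replicate is 12.89; the 8th is 14.46.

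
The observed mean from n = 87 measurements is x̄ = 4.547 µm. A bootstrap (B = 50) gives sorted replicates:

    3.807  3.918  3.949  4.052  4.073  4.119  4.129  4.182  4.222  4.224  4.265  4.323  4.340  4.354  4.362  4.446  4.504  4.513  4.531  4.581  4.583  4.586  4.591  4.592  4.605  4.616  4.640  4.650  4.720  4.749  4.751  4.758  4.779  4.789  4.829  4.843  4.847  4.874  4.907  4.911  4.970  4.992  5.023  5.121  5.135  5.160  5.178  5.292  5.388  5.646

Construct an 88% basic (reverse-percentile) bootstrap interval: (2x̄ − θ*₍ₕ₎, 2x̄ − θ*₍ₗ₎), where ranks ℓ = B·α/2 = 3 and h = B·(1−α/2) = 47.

Percentile endpoints at ranks 3 and 47: θ*₍3₎ = 3.949, θ*₍47₎ = 5.178.
Basic interval reflects these around x̄:
  lower = 2 × 4.547 − 5.178 = 3.916
  upper = 2 × 4.547 − 3.949 = 5.145

(3.916, 5.145)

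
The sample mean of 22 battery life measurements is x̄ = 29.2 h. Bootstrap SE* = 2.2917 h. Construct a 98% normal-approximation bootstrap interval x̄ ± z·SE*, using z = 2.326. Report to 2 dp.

(23.87, 34.53)

Margin = 2.326 × 2.2917 = 5.330
Interval: 29.2 ± 5.330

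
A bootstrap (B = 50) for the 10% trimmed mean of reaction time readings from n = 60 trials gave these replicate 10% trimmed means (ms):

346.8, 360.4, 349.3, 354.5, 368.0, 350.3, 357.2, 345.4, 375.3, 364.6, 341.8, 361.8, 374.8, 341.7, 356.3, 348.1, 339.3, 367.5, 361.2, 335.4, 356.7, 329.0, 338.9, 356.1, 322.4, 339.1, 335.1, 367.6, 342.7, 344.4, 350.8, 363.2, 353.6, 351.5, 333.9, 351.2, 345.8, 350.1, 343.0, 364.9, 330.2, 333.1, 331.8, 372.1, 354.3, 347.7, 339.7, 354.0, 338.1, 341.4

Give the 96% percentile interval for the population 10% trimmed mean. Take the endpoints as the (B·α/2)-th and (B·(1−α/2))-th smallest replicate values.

Sorted replicates: 322.4, 329.0, 330.2, 331.8, 333.1, 333.9, 335.1, 335.4, 338.1, 338.9, 339.1, 339.3, 339.7, 341.4, 341.7, 341.8, 342.7, 343.0, 344.4, 345.4, 345.8, 346.8, 347.7, 348.1, 349.3, 350.1, 350.3, 350.8, 351.2, 351.5, 353.6, 354.0, 354.3, 354.5, 356.1, 356.3, 356.7, 357.2, 360.4, 361.2, 361.8, 363.2, 364.6, 364.9, 367.5, 367.6, 368.0, 372.1, 374.8, 375.3
α = 0.04; lower rank = 50 × 0.020 = 1; upper rank = 50 × 0.980 = 49.
The 1st smallest replicate is 322.4; the 49th is 374.8.

(322.4, 374.8)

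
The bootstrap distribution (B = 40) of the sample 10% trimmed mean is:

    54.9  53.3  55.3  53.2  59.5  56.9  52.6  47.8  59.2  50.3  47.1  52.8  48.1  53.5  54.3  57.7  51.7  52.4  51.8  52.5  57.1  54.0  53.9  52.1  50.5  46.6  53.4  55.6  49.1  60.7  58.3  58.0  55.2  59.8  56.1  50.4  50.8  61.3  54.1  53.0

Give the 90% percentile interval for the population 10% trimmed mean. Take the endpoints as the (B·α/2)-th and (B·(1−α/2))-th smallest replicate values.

Sorted replicates: 46.6, 47.1, 47.8, 48.1, 49.1, 50.3, 50.4, 50.5, 50.8, 51.7, 51.8, 52.1, 52.4, 52.5, 52.6, 52.8, 53.0, 53.2, 53.3, 53.4, 53.5, 53.9, 54.0, 54.1, 54.3, 54.9, 55.2, 55.3, 55.6, 56.1, 56.9, 57.1, 57.7, 58.0, 58.3, 59.2, 59.5, 59.8, 60.7, 61.3
α = 0.10; lower rank = 40 × 0.050 = 2; upper rank = 40 × 0.950 = 38.
The 2nd smallest replicate is 47.1; the 38th is 59.8.

(47.1, 59.8)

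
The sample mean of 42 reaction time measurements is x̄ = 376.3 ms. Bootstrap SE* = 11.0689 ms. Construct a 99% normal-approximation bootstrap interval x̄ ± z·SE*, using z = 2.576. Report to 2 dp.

Margin = 2.576 × 11.0689 = 28.513
Interval: 376.3 ± 28.513

(347.79, 404.81)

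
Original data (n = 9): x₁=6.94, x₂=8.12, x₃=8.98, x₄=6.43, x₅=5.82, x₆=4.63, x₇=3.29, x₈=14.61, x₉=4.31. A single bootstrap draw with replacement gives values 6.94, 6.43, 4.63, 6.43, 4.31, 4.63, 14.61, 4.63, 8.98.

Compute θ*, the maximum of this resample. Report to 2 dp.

Maximum = 14.61

θ* = 14.61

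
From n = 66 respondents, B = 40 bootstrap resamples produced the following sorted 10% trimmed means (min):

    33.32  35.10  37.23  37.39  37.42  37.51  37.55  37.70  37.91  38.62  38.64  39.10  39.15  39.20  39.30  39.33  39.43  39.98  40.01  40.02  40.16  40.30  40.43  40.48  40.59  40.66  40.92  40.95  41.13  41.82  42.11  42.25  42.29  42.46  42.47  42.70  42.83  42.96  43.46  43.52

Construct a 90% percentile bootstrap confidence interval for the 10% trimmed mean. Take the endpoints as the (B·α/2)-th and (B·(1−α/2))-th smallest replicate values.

(35.10, 42.96)

α = 0.10; lower rank = 40 × 0.050 = 2; upper rank = 40 × 0.950 = 38.
The 2nd smallest replicate is 35.10; the 38th is 42.96.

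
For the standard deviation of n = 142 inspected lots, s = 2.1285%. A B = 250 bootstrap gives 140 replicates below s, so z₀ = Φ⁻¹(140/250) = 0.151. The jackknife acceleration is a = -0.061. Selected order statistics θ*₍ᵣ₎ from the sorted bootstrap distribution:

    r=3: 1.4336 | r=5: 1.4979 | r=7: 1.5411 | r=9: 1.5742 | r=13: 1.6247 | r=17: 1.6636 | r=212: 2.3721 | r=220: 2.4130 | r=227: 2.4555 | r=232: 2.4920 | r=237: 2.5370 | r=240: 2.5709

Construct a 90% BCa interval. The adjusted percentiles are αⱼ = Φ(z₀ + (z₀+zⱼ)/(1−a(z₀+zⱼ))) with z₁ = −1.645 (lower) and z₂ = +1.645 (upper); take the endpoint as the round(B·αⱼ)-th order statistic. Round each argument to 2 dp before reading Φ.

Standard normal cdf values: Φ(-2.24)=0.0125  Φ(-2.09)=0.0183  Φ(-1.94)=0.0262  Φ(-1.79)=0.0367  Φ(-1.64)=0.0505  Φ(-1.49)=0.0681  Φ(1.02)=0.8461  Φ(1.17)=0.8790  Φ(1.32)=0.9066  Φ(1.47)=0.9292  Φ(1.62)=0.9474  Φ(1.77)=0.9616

(1.6636, 2.5709)

Lower: z₀ + z₁ = 0.151 + (-1.645) = -1.494; 1 − a(z₀+z₁) = 1 − (-0.061)(-1.494) = 0.9089; argument = 0.151 + (-1.494)/0.9089 = -1.4928 → -1.49.
α₁ = Φ(-1.49) = 0.0681; rank = round(250 × 0.0681) = 17; θ*₍17₎ = 1.6636.
Upper: z₀ + z₂ = 1.796; 1 − a(z₀+z₂) = 1.1096; argument = 1.7697 → 1.77; α₂ = 0.9616; rank = 240; θ*₍240₎ = 2.5709.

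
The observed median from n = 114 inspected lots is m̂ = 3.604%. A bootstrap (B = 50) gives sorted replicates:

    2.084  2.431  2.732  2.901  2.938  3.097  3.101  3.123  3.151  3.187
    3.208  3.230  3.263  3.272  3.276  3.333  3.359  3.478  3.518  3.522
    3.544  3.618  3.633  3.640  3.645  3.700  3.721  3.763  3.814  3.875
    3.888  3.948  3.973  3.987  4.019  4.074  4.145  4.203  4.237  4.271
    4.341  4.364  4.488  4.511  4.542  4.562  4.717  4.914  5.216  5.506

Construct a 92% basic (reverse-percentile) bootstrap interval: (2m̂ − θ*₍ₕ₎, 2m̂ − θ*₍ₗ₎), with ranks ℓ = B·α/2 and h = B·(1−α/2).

Percentile endpoints at ranks 2 and 48: θ*₍2₎ = 2.431, θ*₍48₎ = 4.914.
Basic interval reflects these around m̂:
  lower = 2 × 3.604 − 4.914 = 2.294
  upper = 2 × 3.604 − 2.431 = 4.777

(2.294, 4.777)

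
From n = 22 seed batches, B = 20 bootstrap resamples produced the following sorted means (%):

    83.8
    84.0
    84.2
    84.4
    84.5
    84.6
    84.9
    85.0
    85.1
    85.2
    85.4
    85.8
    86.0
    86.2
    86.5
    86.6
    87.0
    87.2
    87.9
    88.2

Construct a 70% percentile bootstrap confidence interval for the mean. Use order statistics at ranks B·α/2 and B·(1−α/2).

α = 0.30; lower rank = 20 × 0.150 = 3; upper rank = 20 × 0.850 = 17.
The 3rd smallest replicate is 84.2; the 17th is 87.0.

(84.2, 87.0)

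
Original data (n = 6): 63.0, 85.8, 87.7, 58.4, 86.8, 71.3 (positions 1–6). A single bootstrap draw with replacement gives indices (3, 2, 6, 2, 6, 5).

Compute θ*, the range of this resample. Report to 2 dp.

Resample values: 87.7, 85.8, 71.3, 85.8, 71.3, 86.8.
Range = 87.7 − 71.3 = 16.40

θ* = 16.40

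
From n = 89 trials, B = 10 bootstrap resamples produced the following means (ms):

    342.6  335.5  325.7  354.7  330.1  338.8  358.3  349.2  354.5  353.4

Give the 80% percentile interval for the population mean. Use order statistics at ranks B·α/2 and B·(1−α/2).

Sorted replicates: 325.7, 330.1, 335.5, 338.8, 342.6, 349.2, 353.4, 354.5, 354.7, 358.3
α = 0.20; lower rank = 10 × 0.100 = 1; upper rank = 10 × 0.900 = 9.
The 1st smallest replicate is 325.7; the 9th is 354.7.

(325.7, 354.7)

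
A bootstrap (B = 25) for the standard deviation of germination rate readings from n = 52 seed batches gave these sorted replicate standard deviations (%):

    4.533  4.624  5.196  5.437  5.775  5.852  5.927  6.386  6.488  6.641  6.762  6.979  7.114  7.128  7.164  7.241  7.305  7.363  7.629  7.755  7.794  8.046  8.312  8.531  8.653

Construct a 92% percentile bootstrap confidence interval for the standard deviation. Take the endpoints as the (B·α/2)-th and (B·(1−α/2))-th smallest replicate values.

(4.533, 8.531)

α = 0.08; lower rank = 25 × 0.040 = 1; upper rank = 25 × 0.960 = 24.
The 1st smallest replicate is 4.533; the 24th is 8.531.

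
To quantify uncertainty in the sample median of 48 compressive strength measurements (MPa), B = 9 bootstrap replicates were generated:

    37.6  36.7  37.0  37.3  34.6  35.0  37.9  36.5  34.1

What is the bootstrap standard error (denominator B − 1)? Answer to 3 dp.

SE* = 1.386

Bootstrap SE is the standard deviation of the 9 replicate medians.
Mean of replicates: (37.6 + 36.7 + 37.0 + 37.3 + 34.6 + 35.0 + 37.9 + 36.5 + 34.1) / 9 = 326.7000 / 9 = 36.3000
Sum of squared deviations: (+1.3000)² + (+0.4000)² + (+0.7000)² + (+1.0000)² + (−1.7000)² + (−1.3000)² + (+1.6000)² + (+0.2000)² + (−2.2000)² = 15.3600
Variance = 15.3600 / 8 = 1.9200
SE* = √1.9200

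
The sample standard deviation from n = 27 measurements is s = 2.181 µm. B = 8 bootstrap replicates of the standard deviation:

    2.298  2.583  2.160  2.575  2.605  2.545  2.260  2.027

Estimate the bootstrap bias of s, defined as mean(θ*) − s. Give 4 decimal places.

mean(θ*) = (2.298 + 2.583 + 2.160 + 2.575 + 2.605 + 2.545 + 2.260 + 2.027) / 8 = 2.38163
bias = 2.38163 − 2.181

bias = +0.2006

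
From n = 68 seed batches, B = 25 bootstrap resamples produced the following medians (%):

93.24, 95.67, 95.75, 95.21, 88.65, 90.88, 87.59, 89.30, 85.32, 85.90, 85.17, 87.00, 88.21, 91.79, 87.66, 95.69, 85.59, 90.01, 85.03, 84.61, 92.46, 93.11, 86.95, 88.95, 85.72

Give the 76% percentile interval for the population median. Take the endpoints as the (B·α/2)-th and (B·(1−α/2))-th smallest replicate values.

(85.17, 95.21)

Sorted replicates: 84.61, 85.03, 85.17, 85.32, 85.59, 85.72, 85.90, 86.95, 87.00, 87.59, 87.66, 88.21, 88.65, 88.95, 89.30, 90.01, 90.88, 91.79, 92.46, 93.11, 93.24, 95.21, 95.67, 95.69, 95.75
α = 0.24; lower rank = 25 × 0.120 = 3; upper rank = 25 × 0.880 = 22.
The 3rd smallest replicate is 85.17; the 22nd is 95.21.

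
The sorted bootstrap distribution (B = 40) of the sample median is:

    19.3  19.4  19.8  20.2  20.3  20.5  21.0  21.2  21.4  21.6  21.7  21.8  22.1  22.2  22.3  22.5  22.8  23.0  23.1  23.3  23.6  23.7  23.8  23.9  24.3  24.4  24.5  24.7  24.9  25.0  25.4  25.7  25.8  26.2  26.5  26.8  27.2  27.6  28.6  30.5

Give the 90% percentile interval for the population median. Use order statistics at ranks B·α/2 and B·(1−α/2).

α = 0.10; lower rank = 40 × 0.050 = 2; upper rank = 40 × 0.950 = 38.
The 2nd smallest replicate is 19.4; the 38th is 27.6.

(19.4, 27.6)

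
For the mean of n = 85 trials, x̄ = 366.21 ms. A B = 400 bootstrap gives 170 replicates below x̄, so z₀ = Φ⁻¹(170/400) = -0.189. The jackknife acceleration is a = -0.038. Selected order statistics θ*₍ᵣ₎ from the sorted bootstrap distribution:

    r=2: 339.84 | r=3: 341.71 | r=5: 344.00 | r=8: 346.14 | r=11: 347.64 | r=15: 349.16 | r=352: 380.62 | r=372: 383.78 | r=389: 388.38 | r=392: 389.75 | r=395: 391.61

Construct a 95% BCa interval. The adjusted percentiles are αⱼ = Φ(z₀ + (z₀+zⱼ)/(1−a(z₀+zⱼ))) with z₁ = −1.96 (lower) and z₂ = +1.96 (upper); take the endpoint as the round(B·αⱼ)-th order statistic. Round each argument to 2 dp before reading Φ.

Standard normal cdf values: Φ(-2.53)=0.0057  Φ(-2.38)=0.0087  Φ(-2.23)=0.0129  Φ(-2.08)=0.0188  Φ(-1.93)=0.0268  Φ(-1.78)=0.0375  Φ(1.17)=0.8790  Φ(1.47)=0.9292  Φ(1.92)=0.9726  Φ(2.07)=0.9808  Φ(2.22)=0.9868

(339.84, 383.78)

Lower: z₀ + z₁ = -0.189 + (-1.960) = -2.149; 1 − a(z₀+z₁) = 1 − (-0.038)(-2.149) = 0.9183; argument = -0.189 + (-2.149)/0.9183 = -2.5291 → -2.53.
α₁ = Φ(-2.53) = 0.0057; rank = round(400 × 0.0057) = 2; θ*₍2₎ = 339.84.
Upper: z₀ + z₂ = 1.771; 1 − a(z₀+z₂) = 1.0673; argument = 1.4703 → 1.47; α₂ = 0.9292; rank = 372; θ*₍372₎ = 383.78.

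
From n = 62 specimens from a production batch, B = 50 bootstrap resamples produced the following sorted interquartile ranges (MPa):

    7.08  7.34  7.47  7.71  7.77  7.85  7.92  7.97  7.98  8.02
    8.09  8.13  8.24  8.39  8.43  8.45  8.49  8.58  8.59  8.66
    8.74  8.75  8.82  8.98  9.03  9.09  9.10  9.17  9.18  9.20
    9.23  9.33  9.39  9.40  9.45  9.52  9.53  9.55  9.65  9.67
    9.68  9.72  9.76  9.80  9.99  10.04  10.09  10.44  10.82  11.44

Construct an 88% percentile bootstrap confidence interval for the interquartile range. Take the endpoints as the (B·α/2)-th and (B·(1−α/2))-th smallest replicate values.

α = 0.12; lower rank = 50 × 0.060 = 3; upper rank = 50 × 0.940 = 47.
The 3rd smallest replicate is 7.47; the 47th is 10.09.

(7.47, 10.09)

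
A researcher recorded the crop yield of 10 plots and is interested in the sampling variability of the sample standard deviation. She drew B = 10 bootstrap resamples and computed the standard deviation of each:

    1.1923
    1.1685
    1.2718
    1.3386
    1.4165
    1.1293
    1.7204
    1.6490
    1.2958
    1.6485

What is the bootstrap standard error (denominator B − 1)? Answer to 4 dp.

Bootstrap SE is the standard deviation of the 10 replicate standard deviations.
Mean of replicates: (1.1923 + 1.1685 + 1.2718 + 1.3386 + 1.4165 + 1.1293 + 1.7204 + 1.6490 + 1.2958 + 1.6485) / 10 = 13.83070 / 10 = 1.38307
Sum of squared deviations: (−0.19077)² + (−0.21457)² + (−0.11127)² + (−0.04447)² + (+0.03343)² + (−0.25377)² + (+0.33733)² + (+0.26593)² + (−0.08727)² + (+0.26543)² = 0.42489
Variance = 0.42489 / 9 = 0.04721
SE* = √0.04721

SE* = 0.2173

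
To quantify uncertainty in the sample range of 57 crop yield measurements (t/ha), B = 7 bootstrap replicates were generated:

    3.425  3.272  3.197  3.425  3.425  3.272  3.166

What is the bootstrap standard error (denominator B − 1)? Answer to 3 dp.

SE* = 0.113

Bootstrap SE is the standard deviation of the 7 replicate ranges.
Mean of replicates: (3.425 + 3.272 + 3.197 + 3.425 + 3.425 + 3.272 + 3.166) / 7 = 23.1820 / 7 = 3.3117
Sum of squared deviations: (+0.1133)² + (−0.0397)² + (−0.1147)² + (+0.1133)² + (+0.1133)² + (−0.0397)² + (−0.1457)² = 0.0760
Variance = 0.0760 / 6 = 0.0127
SE* = √0.0127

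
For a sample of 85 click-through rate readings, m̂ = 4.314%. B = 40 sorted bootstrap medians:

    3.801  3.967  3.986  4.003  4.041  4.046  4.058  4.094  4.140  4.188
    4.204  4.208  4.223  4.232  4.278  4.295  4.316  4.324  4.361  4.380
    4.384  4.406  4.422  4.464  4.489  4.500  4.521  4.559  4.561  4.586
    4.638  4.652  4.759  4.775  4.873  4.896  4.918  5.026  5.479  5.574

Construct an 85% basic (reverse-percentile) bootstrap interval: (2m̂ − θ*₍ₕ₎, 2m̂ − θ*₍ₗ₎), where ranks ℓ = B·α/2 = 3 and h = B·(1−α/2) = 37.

Percentile endpoints at ranks 3 and 37: θ*₍3₎ = 3.986, θ*₍37₎ = 4.918.
Basic interval reflects these around m̂:
  lower = 2 × 4.314 − 4.918 = 3.710
  upper = 2 × 4.314 − 3.986 = 4.642

(3.710, 4.642)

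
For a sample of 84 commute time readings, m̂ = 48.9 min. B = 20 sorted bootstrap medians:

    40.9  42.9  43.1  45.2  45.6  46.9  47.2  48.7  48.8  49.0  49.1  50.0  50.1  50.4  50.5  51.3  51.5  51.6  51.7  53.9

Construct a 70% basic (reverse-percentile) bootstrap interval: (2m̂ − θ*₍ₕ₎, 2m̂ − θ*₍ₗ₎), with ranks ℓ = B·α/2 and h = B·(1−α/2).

(46.3, 54.7)

Percentile endpoints at ranks 3 and 17: θ*₍3₎ = 43.1, θ*₍17₎ = 51.5.
Basic interval reflects these around m̂:
  lower = 2 × 48.9 − 51.5 = 46.3
  upper = 2 × 48.9 − 43.1 = 54.7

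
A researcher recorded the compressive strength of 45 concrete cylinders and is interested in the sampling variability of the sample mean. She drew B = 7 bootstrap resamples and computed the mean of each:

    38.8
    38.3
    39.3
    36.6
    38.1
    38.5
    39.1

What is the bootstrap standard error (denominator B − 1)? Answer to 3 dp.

SE* = 0.895

Bootstrap SE is the standard deviation of the 7 replicate means.
Mean of replicates: (38.8 + 38.3 + 39.3 + 36.6 + 38.1 + 38.5 + 39.1) / 7 = 268.7000 / 7 = 38.3857
Sum of squared deviations: (+0.4143)² + (−0.0857)² + (+0.9143)² + (−1.7857)² + (−0.2857)² + (+0.1143)² + (+0.7143)² = 4.8086
Variance = 4.8086 / 6 = 0.8014
SE* = √0.8014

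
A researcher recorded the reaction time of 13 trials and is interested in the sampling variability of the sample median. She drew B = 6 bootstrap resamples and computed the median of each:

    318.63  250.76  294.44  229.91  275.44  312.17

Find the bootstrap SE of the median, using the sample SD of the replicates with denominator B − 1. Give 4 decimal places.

Bootstrap SE is the standard deviation of the 6 replicate medians.
Mean of replicates: (318.63 + 250.76 + 294.44 + 229.91 + 275.44 + 312.17) / 6 = 1681.35000 / 6 = 280.22500
Sum of squared deviations: (+38.40500)² + (−29.46500)² + (+14.21500)² + (−50.31500)² + (−4.78500)² + (+31.94500)² = 6120.17495
Variance = 6120.17495 / 5 = 1224.03499
SE* = √1224.03499

SE* = 34.9862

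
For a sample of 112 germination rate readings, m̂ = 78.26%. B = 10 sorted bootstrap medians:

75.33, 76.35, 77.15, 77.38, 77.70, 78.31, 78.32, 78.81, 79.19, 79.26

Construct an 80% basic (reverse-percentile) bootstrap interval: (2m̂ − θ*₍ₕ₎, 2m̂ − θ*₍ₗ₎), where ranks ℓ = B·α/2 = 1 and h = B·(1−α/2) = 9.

Percentile endpoints at ranks 1 and 9: θ*₍1₎ = 75.33, θ*₍9₎ = 79.19.
Basic interval reflects these around m̂:
  lower = 2 × 78.26 − 79.19 = 77.33
  upper = 2 × 78.26 − 75.33 = 81.19

(77.33, 81.19)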